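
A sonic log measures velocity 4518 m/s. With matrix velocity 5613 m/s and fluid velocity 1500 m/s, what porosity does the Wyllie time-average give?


1/V - 1/Vm = 1/4518 - 1/5613 = 4.318e-05
1/Vf - 1/Vm = 1/1500 - 1/5613 = 0.00048851
phi = 4.318e-05 / 0.00048851 = 0.0884

0.0884


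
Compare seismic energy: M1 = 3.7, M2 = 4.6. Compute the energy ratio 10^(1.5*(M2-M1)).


M2 - M1 = 4.6 - 3.7 = 0.9
1.5 * 0.9 = 1.35
ratio = 10^1.35 = 22.39

22.39


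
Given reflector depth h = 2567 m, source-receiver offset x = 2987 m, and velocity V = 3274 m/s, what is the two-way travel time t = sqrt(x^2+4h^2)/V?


x^2 + 4h^2 = 2987^2 + 4*2567^2 = 8922169 + 26357956 = 35280125
sqrt(35280125) = 5939.7075
t = 5939.7075 / 3274 = 1.8142 s

1.8142


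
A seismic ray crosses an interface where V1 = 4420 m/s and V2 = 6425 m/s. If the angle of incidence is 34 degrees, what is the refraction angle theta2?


sin(theta1) = sin(34 deg) = 0.559193
sin(theta2) = V2/V1 * sin(theta1) = 6425/4420 * 0.559193 = 0.812854
theta2 = arcsin(0.812854) = 54.3757 degrees

54.3757


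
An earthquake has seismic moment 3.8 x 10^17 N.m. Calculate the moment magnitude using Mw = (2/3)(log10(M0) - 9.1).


log10(M0) = log10(3.8 x 10^17) = 17.5798
Mw = 2/3 * (17.5798 - 9.1)
= 2/3 * 8.4798
= 5.65

5.65


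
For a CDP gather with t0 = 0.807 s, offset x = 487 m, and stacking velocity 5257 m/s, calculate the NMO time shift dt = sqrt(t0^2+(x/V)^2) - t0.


x/Vnmo = 487/5257 = 0.092638
(x/Vnmo)^2 = 0.008582
t0^2 = 0.651249
sqrt(0.651249 + 0.008582) = 0.8123
dt = 0.8123 - 0.807 = 0.0053

0.0053


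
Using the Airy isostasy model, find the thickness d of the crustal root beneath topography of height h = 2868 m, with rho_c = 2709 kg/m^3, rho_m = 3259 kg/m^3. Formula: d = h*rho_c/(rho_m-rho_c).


rho_m - rho_c = 3259 - 2709 = 550
d = 2868 * 2709 / 550
= 7769412 / 550
= 14126.2 m

14126.2


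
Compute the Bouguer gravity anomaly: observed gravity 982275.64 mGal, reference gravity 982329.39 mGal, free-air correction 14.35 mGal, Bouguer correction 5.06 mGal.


BA = g_obs - g_ref + FAC - BC
= 982275.64 - 982329.39 + 14.35 - 5.06
= -44.46 mGal

-44.46


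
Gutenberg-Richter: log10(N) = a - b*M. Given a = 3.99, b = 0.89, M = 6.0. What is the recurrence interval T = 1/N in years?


log10(N) = 3.99 - 0.89*6.0 = -1.35
N = 10^-1.35 = 0.044668
T = 1/N = 1/0.044668 = 22.3872 years

22.3872


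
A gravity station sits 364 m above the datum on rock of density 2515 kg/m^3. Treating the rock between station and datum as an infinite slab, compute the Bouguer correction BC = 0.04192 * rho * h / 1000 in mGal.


BC = 0.04192 * rho * h / 1000
= 0.04192 * 2515 * 364 / 1000
= 38.3761 mGal

38.3761


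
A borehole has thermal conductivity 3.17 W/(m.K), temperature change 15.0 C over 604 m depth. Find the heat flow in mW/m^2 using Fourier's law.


q = k * dT / dz * 1000
= 3.17 * 15.0 / 604 * 1000
= 0.078725 * 1000
= 78.7252 mW/m^2

78.7252


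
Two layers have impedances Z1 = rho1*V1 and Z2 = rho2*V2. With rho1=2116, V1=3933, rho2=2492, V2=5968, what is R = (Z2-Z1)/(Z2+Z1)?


Z1 = 2116 * 3933 = 8322228
Z2 = 2492 * 5968 = 14872256
R = (14872256 - 8322228) / (14872256 + 8322228) = 6550028 / 23194484 = 0.2824

0.2824


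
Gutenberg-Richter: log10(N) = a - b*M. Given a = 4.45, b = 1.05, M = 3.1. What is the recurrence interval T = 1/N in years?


log10(N) = 4.45 - 1.05*3.1 = 1.195
N = 10^1.195 = 15.667511
T = 1/N = 1/15.667511 = 0.0638 years

0.0638


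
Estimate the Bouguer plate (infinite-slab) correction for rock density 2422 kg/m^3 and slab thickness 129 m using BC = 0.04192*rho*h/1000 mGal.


BC = 0.04192 * rho * h / 1000
= 0.04192 * 2422 * 129 / 1000
= 13.0974 mGal

13.0974


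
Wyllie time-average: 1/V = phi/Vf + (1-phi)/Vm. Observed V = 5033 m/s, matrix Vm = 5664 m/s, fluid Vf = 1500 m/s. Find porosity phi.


1/V - 1/Vm = 1/5033 - 1/5664 = 2.213e-05
1/Vf - 1/Vm = 1/1500 - 1/5664 = 0.00049011
phi = 2.213e-05 / 0.00049011 = 0.0452

0.0452


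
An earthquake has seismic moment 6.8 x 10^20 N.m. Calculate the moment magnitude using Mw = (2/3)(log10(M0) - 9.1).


log10(M0) = log10(6.8 x 10^20) = 20.8325
Mw = 2/3 * (20.8325 - 9.1)
= 2/3 * 11.7325
= 7.82

7.82


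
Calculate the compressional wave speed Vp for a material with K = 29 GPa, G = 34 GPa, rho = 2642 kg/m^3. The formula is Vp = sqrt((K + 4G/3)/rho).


First compute the effective modulus:
K + 4G/3 = 29e9 + 4*34e9/3 = 74333333333.33 Pa
Then divide by density:
74333333333.33 / 2642 = 28135251.0724 Pa/(kg/m^3)
Take the square root:
Vp = sqrt(28135251.0724) = 5304.27 m/s

5304.27


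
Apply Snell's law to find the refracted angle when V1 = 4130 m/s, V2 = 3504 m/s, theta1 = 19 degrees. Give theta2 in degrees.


sin(theta1) = sin(19 deg) = 0.325568
sin(theta2) = V2/V1 * sin(theta1) = 3504/4130 * 0.325568 = 0.276221
theta2 = arcsin(0.276221) = 16.0348 degrees

16.0348


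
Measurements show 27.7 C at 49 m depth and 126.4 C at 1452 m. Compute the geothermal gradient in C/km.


dT = 126.4 - 27.7 = 98.7 C
dz = 1452 - 49 = 1403 m
gradient = dT/dz * 1000 = 98.7/1403 * 1000 = 70.3493 C/km

70.3493


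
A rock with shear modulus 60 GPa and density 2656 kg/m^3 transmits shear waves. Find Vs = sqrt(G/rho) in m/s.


Convert G to Pa: G = 60e9 Pa
Compute G/rho = 60e9 / 2656 = 22590361.4458
Vs = sqrt(22590361.4458) = 4752.93 m/s

4752.93


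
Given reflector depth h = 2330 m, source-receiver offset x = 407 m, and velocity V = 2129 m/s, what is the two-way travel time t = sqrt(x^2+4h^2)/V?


x^2 + 4h^2 = 407^2 + 4*2330^2 = 165649 + 21715600 = 21881249
sqrt(21881249) = 4677.7397
t = 4677.7397 / 2129 = 2.1972 s

2.1972


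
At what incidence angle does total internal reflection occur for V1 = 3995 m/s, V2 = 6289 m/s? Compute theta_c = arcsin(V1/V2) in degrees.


V1/V2 = 3995/6289 = 0.635236
theta_c = arcsin(0.635236) = 39.4375 degrees

39.4375


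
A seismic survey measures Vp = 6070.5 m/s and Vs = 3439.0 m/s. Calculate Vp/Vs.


Vp/Vs = 6070.5 / 3439.0
= 1.7652

1.7652


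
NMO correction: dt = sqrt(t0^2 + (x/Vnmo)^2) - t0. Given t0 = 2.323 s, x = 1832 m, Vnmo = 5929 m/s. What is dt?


x/Vnmo = 1832/5929 = 0.30899
(x/Vnmo)^2 = 0.095475
t0^2 = 5.396329
sqrt(5.396329 + 0.095475) = 2.34346
dt = 2.34346 - 2.323 = 0.02046

0.02046


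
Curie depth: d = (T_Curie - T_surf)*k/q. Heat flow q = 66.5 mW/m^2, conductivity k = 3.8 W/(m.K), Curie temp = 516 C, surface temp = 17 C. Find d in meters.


T_Curie - T_surf = 516 - 17 = 499 C
Convert q to W/m^2: 66.5 mW/m^2 = 0.0665 W/m^2
d = 499 * 3.8 / 0.0665 = 28514.29 m

28514.29


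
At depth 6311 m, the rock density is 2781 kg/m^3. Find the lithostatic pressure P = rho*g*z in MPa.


P = rho * g * z / 1e6
= 2781 * 9.81 * 6311 / 1e6
= 172174240.71 / 1e6
= 172.1742 MPa

172.1742


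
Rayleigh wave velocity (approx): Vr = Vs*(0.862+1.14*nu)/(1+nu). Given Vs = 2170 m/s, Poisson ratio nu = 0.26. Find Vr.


Numerator factor = 0.862 + 1.14*0.26 = 1.1584
Denominator = 1 + 0.26 = 1.26
Vr = 2170 * 1.1584 / 1.26 = 1995.02 m/s

1995.02


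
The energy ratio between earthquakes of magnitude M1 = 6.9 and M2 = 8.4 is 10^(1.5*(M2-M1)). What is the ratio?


M2 - M1 = 8.4 - 6.9 = 1.5
1.5 * 1.5 = 2.25
ratio = 10^2.25 = 177.83

177.83


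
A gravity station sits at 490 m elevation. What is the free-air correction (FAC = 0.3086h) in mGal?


FAC = 0.3086 * h
= 0.3086 * 490
= 151.214 mGal

151.214


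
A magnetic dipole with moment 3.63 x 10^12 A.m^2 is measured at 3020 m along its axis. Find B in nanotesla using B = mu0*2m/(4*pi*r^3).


m = 3.63 x 10^12 = 3630000000000 A.m^2
2m = 7260000000000 A.m^2
r^3 = 3020^3 = 27543608000
B = (4pi*10^-7) * 7260000000000 / (4*pi * 27543608000) * 1e9
= 9123185.066025 / 346123186184.63 * 1e9
= 26358.2026 nT

26358.2026


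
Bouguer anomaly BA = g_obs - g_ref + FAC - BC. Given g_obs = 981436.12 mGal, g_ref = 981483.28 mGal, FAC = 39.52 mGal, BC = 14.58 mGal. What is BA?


BA = g_obs - g_ref + FAC - BC
= 981436.12 - 981483.28 + 39.52 - 14.58
= -22.22 mGal

-22.22


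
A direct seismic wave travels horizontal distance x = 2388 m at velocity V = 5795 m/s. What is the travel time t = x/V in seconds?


t = x / V
= 2388 / 5795
= 0.4121 s

0.4121


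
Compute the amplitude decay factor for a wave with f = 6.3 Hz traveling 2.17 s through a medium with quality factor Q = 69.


pi*f*t/Q = pi*6.3*2.17/69 = 0.622445
A/A0 = exp(-0.622445) = 0.536631

0.536631


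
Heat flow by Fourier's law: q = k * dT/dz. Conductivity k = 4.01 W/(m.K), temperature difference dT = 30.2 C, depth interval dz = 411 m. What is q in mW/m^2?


q = k * dT / dz * 1000
= 4.01 * 30.2 / 411 * 1000
= 0.294652 * 1000
= 294.6521 mW/m^2

294.6521


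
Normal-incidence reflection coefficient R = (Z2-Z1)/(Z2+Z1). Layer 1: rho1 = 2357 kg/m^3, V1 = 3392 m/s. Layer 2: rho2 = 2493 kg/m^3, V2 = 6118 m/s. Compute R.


Z1 = 2357 * 3392 = 7994944
Z2 = 2493 * 6118 = 15252174
R = (15252174 - 7994944) / (15252174 + 7994944) = 7257230 / 23247118 = 0.3122

0.3122


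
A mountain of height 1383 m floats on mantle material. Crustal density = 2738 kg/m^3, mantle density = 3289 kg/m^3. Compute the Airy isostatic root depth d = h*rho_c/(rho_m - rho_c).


rho_m - rho_c = 3289 - 2738 = 551
d = 1383 * 2738 / 551
= 3786654 / 551
= 6872.33 m

6872.33


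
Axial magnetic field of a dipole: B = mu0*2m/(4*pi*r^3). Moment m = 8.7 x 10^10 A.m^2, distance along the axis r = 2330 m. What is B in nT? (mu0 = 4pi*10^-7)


m = 8.7 x 10^10 = 87000000000 A.m^2
2m = 174000000000 A.m^2
r^3 = 2330^3 = 12649337000
B = (4pi*10^-7) * 174000000000 / (4*pi * 12649337000) * 1e9
= 218654.84869 / 158956256767.93 * 1e9
= 1375.5662 nT

1375.5662


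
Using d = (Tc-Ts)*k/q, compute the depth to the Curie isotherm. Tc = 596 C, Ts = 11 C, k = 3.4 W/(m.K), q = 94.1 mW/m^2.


T_Curie - T_surf = 596 - 11 = 585 C
Convert q to W/m^2: 94.1 mW/m^2 = 0.0941 W/m^2
d = 585 * 3.4 / 0.0941 = 21137.09 m

21137.09


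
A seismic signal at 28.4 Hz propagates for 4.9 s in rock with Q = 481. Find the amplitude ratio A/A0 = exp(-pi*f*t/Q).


pi*f*t/Q = pi*28.4*4.9/481 = 0.908907
A/A0 = exp(-0.908907) = 0.402965

0.402965


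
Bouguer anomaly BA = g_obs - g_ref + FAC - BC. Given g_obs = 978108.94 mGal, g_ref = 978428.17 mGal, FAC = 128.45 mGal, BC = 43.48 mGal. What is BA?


BA = g_obs - g_ref + FAC - BC
= 978108.94 - 978428.17 + 128.45 - 43.48
= -234.26 mGal

-234.26


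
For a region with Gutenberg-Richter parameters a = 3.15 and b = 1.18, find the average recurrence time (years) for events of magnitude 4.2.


log10(N) = 3.15 - 1.18*4.2 = -1.806
N = 10^-1.806 = 0.015631
T = 1/N = 1/0.015631 = 63.9735 years

63.9735


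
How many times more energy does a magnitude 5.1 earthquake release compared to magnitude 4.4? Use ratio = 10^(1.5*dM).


M2 - M1 = 5.1 - 4.4 = 0.7
1.5 * 0.7 = 1.05
ratio = 10^1.05 = 11.22

11.22


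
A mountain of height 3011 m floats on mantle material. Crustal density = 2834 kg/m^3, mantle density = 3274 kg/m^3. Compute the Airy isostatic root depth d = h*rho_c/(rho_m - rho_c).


rho_m - rho_c = 3274 - 2834 = 440
d = 3011 * 2834 / 440
= 8533174 / 440
= 19393.58 m

19393.58


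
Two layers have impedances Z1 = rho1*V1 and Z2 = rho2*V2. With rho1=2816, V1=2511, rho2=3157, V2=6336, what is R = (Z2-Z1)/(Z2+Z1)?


Z1 = 2816 * 2511 = 7070976
Z2 = 3157 * 6336 = 20002752
R = (20002752 - 7070976) / (20002752 + 7070976) = 12931776 / 27073728 = 0.4777

0.4777


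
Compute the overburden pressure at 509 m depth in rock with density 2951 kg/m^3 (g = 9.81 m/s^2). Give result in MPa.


P = rho * g * z / 1e6
= 2951 * 9.81 * 509 / 1e6
= 14735198.79 / 1e6
= 14.7352 MPa

14.7352


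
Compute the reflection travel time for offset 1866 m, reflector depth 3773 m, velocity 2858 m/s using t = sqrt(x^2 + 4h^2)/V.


x^2 + 4h^2 = 1866^2 + 4*3773^2 = 3481956 + 56942116 = 60424072
sqrt(60424072) = 7773.2922
t = 7773.2922 / 2858 = 2.7198 s

2.7198


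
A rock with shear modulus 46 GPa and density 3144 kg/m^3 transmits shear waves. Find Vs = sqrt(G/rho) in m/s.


Convert G to Pa: G = 46e9 Pa
Compute G/rho = 46e9 / 3144 = 14631043.257
Vs = sqrt(14631043.257) = 3825.05 m/s

3825.05


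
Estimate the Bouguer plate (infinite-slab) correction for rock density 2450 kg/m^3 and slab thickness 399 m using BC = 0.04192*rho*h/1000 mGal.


BC = 0.04192 * rho * h / 1000
= 0.04192 * 2450 * 399 / 1000
= 40.9789 mGal

40.9789


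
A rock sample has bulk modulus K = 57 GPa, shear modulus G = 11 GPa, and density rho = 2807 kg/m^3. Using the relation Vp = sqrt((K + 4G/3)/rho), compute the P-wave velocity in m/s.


First compute the effective modulus:
K + 4G/3 = 57e9 + 4*11e9/3 = 71666666666.67 Pa
Then divide by density:
71666666666.67 / 2807 = 25531409.5713 Pa/(kg/m^3)
Take the square root:
Vp = sqrt(25531409.5713) = 5052.86 m/s

5052.86


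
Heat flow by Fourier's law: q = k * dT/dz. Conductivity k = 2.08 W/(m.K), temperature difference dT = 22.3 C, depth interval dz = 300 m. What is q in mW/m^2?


q = k * dT / dz * 1000
= 2.08 * 22.3 / 300 * 1000
= 0.154613 * 1000
= 154.6133 mW/m^2

154.6133


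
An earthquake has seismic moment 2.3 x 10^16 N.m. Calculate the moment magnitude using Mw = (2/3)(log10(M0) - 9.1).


log10(M0) = log10(2.3 x 10^16) = 16.3617
Mw = 2/3 * (16.3617 - 9.1)
= 2/3 * 7.2617
= 4.84

4.84


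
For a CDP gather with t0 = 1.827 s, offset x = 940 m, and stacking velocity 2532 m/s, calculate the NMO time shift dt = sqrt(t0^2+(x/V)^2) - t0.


x/Vnmo = 940/2532 = 0.371248
(x/Vnmo)^2 = 0.137825
t0^2 = 3.337929
sqrt(3.337929 + 0.137825) = 1.864337
dt = 1.864337 - 1.827 = 0.037337

0.037337


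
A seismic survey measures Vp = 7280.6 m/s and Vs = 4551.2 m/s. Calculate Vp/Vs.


Vp/Vs = 7280.6 / 4551.2
= 1.5997

1.5997


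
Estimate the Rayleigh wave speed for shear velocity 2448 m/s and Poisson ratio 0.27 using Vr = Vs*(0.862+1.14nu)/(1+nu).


Numerator factor = 0.862 + 1.14*0.27 = 1.1698
Denominator = 1 + 0.27 = 1.27
Vr = 2448 * 1.1698 / 1.27 = 2254.86 m/s

2254.86


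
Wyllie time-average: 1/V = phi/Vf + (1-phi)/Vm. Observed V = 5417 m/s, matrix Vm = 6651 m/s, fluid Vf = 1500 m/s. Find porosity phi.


1/V - 1/Vm = 1/5417 - 1/6651 = 3.425e-05
1/Vf - 1/Vm = 1/1500 - 1/6651 = 0.00051631
phi = 3.425e-05 / 0.00051631 = 0.0663

0.0663


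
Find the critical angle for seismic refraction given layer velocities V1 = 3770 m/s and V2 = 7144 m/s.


V1/V2 = 3770/7144 = 0.527716
theta_c = arcsin(0.527716) = 31.8512 degrees

31.8512


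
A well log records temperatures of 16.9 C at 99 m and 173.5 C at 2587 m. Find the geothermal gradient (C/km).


dT = 173.5 - 16.9 = 156.6 C
dz = 2587 - 99 = 2488 m
gradient = dT/dz * 1000 = 156.6/2488 * 1000 = 62.9421 C/km

62.9421


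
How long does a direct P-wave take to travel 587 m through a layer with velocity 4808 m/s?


t = x / V
= 587 / 4808
= 0.1221 s

0.1221


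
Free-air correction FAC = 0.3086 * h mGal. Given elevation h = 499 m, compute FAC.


FAC = 0.3086 * h
= 0.3086 * 499
= 153.9914 mGal

153.9914


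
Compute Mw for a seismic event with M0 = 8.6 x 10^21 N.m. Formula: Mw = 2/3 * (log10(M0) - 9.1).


log10(M0) = log10(8.6 x 10^21) = 21.9345
Mw = 2/3 * (21.9345 - 9.1)
= 2/3 * 12.8345
= 8.56

8.56


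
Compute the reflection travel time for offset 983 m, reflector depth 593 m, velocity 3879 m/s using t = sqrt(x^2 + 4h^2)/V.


x^2 + 4h^2 = 983^2 + 4*593^2 = 966289 + 1406596 = 2372885
sqrt(2372885) = 1540.4172
t = 1540.4172 / 3879 = 0.3971 s

0.3971


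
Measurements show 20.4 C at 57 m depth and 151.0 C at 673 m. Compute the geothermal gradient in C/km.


dT = 151.0 - 20.4 = 130.6 C
dz = 673 - 57 = 616 m
gradient = dT/dz * 1000 = 130.6/616 * 1000 = 212.013 C/km

212.013


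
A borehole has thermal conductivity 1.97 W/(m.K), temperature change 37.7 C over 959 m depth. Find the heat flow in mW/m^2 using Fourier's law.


q = k * dT / dz * 1000
= 1.97 * 37.7 / 959 * 1000
= 0.077444 * 1000
= 77.4442 mW/m^2

77.4442


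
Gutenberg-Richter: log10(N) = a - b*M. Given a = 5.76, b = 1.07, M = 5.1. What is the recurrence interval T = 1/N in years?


log10(N) = 5.76 - 1.07*5.1 = 0.303
N = 10^0.303 = 2.009093
T = 1/N = 1/2.009093 = 0.4977 years

0.4977


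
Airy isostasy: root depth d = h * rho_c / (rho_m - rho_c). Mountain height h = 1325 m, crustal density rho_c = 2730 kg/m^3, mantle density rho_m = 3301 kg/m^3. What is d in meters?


rho_m - rho_c = 3301 - 2730 = 571
d = 1325 * 2730 / 571
= 3617250 / 571
= 6334.94 m

6334.94


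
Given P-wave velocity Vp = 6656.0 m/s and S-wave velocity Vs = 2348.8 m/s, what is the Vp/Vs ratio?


Vp/Vs = 6656.0 / 2348.8
= 2.8338

2.8338


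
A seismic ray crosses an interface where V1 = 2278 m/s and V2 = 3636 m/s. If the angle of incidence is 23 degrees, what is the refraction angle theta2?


sin(theta1) = sin(23 deg) = 0.390731
sin(theta2) = V2/V1 * sin(theta1) = 3636/2278 * 0.390731 = 0.62366
theta2 = arcsin(0.62366) = 38.5839 degrees

38.5839


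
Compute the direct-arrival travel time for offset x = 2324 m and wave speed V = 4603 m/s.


t = x / V
= 2324 / 4603
= 0.5049 s

0.5049


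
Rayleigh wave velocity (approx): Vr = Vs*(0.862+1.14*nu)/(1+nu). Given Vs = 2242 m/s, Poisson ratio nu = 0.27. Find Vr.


Numerator factor = 0.862 + 1.14*0.27 = 1.1698
Denominator = 1 + 0.27 = 1.27
Vr = 2242 * 1.1698 / 1.27 = 2065.11 m/s

2065.11


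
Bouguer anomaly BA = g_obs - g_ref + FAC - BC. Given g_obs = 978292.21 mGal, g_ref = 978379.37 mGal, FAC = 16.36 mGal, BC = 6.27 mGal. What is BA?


BA = g_obs - g_ref + FAC - BC
= 978292.21 - 978379.37 + 16.36 - 6.27
= -77.07 mGal

-77.07


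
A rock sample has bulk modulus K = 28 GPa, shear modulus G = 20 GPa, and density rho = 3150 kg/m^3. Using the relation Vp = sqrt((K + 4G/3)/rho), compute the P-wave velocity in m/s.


First compute the effective modulus:
K + 4G/3 = 28e9 + 4*20e9/3 = 54666666666.67 Pa
Then divide by density:
54666666666.67 / 3150 = 17354497.3545 Pa/(kg/m^3)
Take the square root:
Vp = sqrt(17354497.3545) = 4165.87 m/s

4165.87


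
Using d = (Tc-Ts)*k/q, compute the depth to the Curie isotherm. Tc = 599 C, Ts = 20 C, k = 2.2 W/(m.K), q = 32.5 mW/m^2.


T_Curie - T_surf = 599 - 20 = 579 C
Convert q to W/m^2: 32.5 mW/m^2 = 0.0325 W/m^2
d = 579 * 2.2 / 0.0325 = 39193.85 m

39193.85


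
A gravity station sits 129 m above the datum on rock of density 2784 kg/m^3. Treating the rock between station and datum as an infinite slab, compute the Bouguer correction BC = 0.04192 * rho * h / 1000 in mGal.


BC = 0.04192 * rho * h / 1000
= 0.04192 * 2784 * 129 / 1000
= 15.055 mGal

15.055


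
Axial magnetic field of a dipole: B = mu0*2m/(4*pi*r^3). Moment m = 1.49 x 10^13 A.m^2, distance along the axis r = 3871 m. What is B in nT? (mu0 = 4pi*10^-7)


m = 1.49 x 10^13 = 14900000000000 A.m^2
2m = 29800000000000 A.m^2
r^3 = 3871^3 = 58005545311
B = (4pi*10^-7) * 29800000000000 / (4*pi * 58005545311) * 1e9
= 37447784.43079 / 728919180066.03 * 1e9
= 51374.3985 nT

51374.3985


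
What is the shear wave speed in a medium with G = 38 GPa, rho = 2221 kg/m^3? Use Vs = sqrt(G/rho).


Convert G to Pa: G = 38e9 Pa
Compute G/rho = 38e9 / 2221 = 17109410.1756
Vs = sqrt(17109410.1756) = 4136.35 m/s

4136.35


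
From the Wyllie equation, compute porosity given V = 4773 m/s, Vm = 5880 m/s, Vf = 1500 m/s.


1/V - 1/Vm = 1/4773 - 1/5880 = 3.944e-05
1/Vf - 1/Vm = 1/1500 - 1/5880 = 0.0004966
phi = 3.944e-05 / 0.0004966 = 0.0794

0.0794


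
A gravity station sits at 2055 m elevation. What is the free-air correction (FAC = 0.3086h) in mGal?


FAC = 0.3086 * h
= 0.3086 * 2055
= 634.173 mGal

634.173


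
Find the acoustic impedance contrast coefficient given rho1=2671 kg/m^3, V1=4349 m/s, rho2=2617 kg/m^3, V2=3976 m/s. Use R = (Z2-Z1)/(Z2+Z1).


Z1 = 2671 * 4349 = 11616179
Z2 = 2617 * 3976 = 10405192
R = (10405192 - 11616179) / (10405192 + 11616179) = -1210987 / 22021371 = -0.055

-0.055


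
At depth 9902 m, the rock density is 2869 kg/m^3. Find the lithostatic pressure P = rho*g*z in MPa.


P = rho * g * z / 1e6
= 2869 * 9.81 * 9902 / 1e6
= 278690700.78 / 1e6
= 278.6907 MPa

278.6907


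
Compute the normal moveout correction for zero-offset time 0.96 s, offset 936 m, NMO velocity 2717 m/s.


x/Vnmo = 936/2717 = 0.344498
(x/Vnmo)^2 = 0.118679
t0^2 = 0.9216
sqrt(0.9216 + 0.118679) = 1.01994
dt = 1.01994 - 0.96 = 0.05994

0.05994


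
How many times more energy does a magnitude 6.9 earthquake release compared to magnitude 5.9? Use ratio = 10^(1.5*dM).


M2 - M1 = 6.9 - 5.9 = 1.0
1.5 * 1.0 = 1.5
ratio = 10^1.5 = 31.62

31.62


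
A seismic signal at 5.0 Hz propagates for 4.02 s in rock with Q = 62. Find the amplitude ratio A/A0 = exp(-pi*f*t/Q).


pi*f*t/Q = pi*5.0*4.02/62 = 1.018484
A/A0 = exp(-1.018484) = 0.361142

0.361142


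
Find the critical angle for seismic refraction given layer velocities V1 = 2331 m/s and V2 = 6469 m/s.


V1/V2 = 2331/6469 = 0.360334
theta_c = arcsin(0.360334) = 21.1207 degrees

21.1207


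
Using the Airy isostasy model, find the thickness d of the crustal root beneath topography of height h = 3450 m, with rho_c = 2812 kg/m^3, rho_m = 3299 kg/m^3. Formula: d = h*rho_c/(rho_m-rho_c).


rho_m - rho_c = 3299 - 2812 = 487
d = 3450 * 2812 / 487
= 9701400 / 487
= 19920.74 m

19920.74


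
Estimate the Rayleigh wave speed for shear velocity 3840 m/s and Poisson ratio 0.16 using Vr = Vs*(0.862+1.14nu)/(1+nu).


Numerator factor = 0.862 + 1.14*0.16 = 1.0444
Denominator = 1 + 0.16 = 1.16
Vr = 3840 * 1.0444 / 1.16 = 3457.32 m/s

3457.32


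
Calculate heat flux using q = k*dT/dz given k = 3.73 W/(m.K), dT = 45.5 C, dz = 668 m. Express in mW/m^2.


q = k * dT / dz * 1000
= 3.73 * 45.5 / 668 * 1000
= 0.254064 * 1000
= 254.0644 mW/m^2

254.0644


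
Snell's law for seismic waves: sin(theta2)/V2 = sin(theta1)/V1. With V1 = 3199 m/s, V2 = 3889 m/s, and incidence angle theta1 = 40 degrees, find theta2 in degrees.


sin(theta1) = sin(40 deg) = 0.642788
sin(theta2) = V2/V1 * sin(theta1) = 3889/3199 * 0.642788 = 0.781432
theta2 = arcsin(0.781432) = 51.3919 degrees

51.3919


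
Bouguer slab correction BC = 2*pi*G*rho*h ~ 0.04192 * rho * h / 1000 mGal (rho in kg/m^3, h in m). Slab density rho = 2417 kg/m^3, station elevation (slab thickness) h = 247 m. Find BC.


BC = 0.04192 * rho * h / 1000
= 0.04192 * 2417 * 247 / 1000
= 25.0262 mGal

25.0262


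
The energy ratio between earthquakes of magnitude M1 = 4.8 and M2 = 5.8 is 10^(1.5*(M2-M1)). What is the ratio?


M2 - M1 = 5.8 - 4.8 = 1.0
1.5 * 1.0 = 1.5
ratio = 10^1.5 = 31.62

31.62


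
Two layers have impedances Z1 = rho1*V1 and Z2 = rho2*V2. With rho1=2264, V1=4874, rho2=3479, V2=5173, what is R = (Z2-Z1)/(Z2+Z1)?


Z1 = 2264 * 4874 = 11034736
Z2 = 3479 * 5173 = 17996867
R = (17996867 - 11034736) / (17996867 + 11034736) = 6962131 / 29031603 = 0.2398

0.2398


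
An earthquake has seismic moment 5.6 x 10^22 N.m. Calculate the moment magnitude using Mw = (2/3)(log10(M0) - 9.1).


log10(M0) = log10(5.6 x 10^22) = 22.7482
Mw = 2/3 * (22.7482 - 9.1)
= 2/3 * 13.6482
= 9.1

9.1


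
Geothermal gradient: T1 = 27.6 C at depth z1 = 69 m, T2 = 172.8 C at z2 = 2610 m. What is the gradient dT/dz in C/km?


dT = 172.8 - 27.6 = 145.2 C
dz = 2610 - 69 = 2541 m
gradient = dT/dz * 1000 = 145.2/2541 * 1000 = 57.1429 C/km

57.1429


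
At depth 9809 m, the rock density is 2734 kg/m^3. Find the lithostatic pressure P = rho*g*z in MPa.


P = rho * g * z / 1e6
= 2734 * 9.81 * 9809 / 1e6
= 263082676.86 / 1e6
= 263.0827 MPa

263.0827


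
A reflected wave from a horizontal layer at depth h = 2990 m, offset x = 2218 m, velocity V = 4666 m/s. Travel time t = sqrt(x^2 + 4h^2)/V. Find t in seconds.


x^2 + 4h^2 = 2218^2 + 4*2990^2 = 4919524 + 35760400 = 40679924
sqrt(40679924) = 6378.0815
t = 6378.0815 / 4666 = 1.3669 s

1.3669


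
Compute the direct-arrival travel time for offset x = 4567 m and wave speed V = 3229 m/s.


t = x / V
= 4567 / 3229
= 1.4144 s

1.4144


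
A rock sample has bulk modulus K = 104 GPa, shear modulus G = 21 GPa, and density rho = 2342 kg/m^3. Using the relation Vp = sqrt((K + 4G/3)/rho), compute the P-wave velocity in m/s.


First compute the effective modulus:
K + 4G/3 = 104e9 + 4*21e9/3 = 132000000000.0 Pa
Then divide by density:
132000000000.0 / 2342 = 56362083.6892 Pa/(kg/m^3)
Take the square root:
Vp = sqrt(56362083.6892) = 7507.47 m/s

7507.47


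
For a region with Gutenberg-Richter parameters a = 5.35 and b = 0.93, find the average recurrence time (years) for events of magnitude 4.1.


log10(N) = 5.35 - 0.93*4.1 = 1.537
N = 10^1.537 = 34.434993
T = 1/N = 1/34.434993 = 0.029 years

0.029


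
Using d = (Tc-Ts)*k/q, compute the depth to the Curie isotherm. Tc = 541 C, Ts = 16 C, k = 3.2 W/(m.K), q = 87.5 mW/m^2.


T_Curie - T_surf = 541 - 16 = 525 C
Convert q to W/m^2: 87.5 mW/m^2 = 0.0875 W/m^2
d = 525 * 3.2 / 0.0875 = 19200.0 m

19200.0


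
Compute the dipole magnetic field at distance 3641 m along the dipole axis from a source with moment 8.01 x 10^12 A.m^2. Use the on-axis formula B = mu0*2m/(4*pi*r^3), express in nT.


m = 8.01 x 10^12 = 8010000000000 A.m^2
2m = 16020000000000 A.m^2
r^3 = 3641^3 = 48268303721
B = (4pi*10^-7) * 16020000000000 / (4*pi * 48268303721) * 1e9
= 20131325.724203 / 606557393484.54 * 1e9
= 33189.4821 nT

33189.4821


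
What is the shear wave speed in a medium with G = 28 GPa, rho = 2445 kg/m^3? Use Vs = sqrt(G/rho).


Convert G to Pa: G = 28e9 Pa
Compute G/rho = 28e9 / 2445 = 11451942.7403
Vs = sqrt(11451942.7403) = 3384.07 m/s

3384.07


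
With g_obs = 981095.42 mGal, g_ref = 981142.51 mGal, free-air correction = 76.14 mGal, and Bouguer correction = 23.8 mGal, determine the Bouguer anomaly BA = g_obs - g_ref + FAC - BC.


BA = g_obs - g_ref + FAC - BC
= 981095.42 - 981142.51 + 76.14 - 23.8
= 5.25 mGal

5.25


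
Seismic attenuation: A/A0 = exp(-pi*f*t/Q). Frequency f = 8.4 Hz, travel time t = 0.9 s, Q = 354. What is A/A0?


pi*f*t/Q = pi*8.4*0.9/354 = 0.067092
A/A0 = exp(-0.067092) = 0.93511

0.93511


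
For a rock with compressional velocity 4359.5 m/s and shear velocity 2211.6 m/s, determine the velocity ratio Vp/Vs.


Vp/Vs = 4359.5 / 2211.6
= 1.9712

1.9712


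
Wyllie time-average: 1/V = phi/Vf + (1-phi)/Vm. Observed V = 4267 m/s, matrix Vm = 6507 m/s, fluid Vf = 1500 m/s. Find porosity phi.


1/V - 1/Vm = 1/4267 - 1/6507 = 8.068e-05
1/Vf - 1/Vm = 1/1500 - 1/6507 = 0.00051299
phi = 8.068e-05 / 0.00051299 = 0.1573

0.1573


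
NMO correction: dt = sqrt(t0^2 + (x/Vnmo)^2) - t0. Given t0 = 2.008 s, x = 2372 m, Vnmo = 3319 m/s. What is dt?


x/Vnmo = 2372/3319 = 0.714673
(x/Vnmo)^2 = 0.510758
t0^2 = 4.032064
sqrt(4.032064 + 0.510758) = 2.13139
dt = 2.13139 - 2.008 = 0.12339

0.12339


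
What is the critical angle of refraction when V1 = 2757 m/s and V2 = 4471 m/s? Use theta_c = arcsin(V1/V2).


V1/V2 = 2757/4471 = 0.616641
theta_c = arcsin(0.616641) = 38.0712 degrees

38.0712


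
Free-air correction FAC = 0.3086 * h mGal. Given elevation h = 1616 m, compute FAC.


FAC = 0.3086 * h
= 0.3086 * 1616
= 498.6976 mGal

498.6976


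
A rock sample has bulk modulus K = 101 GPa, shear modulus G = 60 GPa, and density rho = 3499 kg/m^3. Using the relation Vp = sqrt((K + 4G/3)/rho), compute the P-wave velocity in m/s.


First compute the effective modulus:
K + 4G/3 = 101e9 + 4*60e9/3 = 181000000000.0 Pa
Then divide by density:
181000000000.0 / 3499 = 51729065.4473 Pa/(kg/m^3)
Take the square root:
Vp = sqrt(51729065.4473) = 7192.29 m/s

7192.29


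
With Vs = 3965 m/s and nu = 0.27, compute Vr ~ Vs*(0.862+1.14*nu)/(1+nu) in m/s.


Numerator factor = 0.862 + 1.14*0.27 = 1.1698
Denominator = 1 + 0.27 = 1.27
Vr = 3965 * 1.1698 / 1.27 = 3652.17 m/s

3652.17


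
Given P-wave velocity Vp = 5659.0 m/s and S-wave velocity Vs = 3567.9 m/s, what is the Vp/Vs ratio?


Vp/Vs = 5659.0 / 3567.9
= 1.5861

1.5861


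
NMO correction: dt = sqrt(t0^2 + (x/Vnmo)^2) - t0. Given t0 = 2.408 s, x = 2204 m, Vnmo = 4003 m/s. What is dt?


x/Vnmo = 2204/4003 = 0.550587
(x/Vnmo)^2 = 0.303146
t0^2 = 5.798464
sqrt(5.798464 + 0.303146) = 2.470144
dt = 2.470144 - 2.408 = 0.062144

0.062144


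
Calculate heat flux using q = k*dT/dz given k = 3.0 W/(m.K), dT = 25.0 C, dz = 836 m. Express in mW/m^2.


q = k * dT / dz * 1000
= 3.0 * 25.0 / 836 * 1000
= 0.089713 * 1000
= 89.7129 mW/m^2

89.7129


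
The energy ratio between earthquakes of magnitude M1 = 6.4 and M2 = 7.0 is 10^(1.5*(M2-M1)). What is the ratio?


M2 - M1 = 7.0 - 6.4 = 0.6
1.5 * 0.6 = 0.9
ratio = 10^0.9 = 7.94

7.94


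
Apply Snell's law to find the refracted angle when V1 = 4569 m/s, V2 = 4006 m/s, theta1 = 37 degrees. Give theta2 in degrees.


sin(theta1) = sin(37 deg) = 0.601815
sin(theta2) = V2/V1 * sin(theta1) = 4006/4569 * 0.601815 = 0.527658
theta2 = arcsin(0.527658) = 31.8474 degrees

31.8474


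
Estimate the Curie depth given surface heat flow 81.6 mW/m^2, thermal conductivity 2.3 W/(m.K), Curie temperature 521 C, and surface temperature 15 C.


T_Curie - T_surf = 521 - 15 = 506 C
Convert q to W/m^2: 81.6 mW/m^2 = 0.0816 W/m^2
d = 506 * 2.3 / 0.0816 = 14262.25 m

14262.25


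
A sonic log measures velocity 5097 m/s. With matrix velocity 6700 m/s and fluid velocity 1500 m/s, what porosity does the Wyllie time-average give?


1/V - 1/Vm = 1/5097 - 1/6700 = 4.694e-05
1/Vf - 1/Vm = 1/1500 - 1/6700 = 0.00051741
phi = 4.694e-05 / 0.00051741 = 0.0907

0.0907


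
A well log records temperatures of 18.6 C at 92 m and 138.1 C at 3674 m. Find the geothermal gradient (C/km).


dT = 138.1 - 18.6 = 119.5 C
dz = 3674 - 92 = 3582 m
gradient = dT/dz * 1000 = 119.5/3582 * 1000 = 33.3613 C/km

33.3613


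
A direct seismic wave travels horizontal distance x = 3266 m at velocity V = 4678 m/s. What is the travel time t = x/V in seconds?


t = x / V
= 3266 / 4678
= 0.6982 s

0.6982


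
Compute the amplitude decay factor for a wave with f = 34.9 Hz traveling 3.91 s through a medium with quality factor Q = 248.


pi*f*t/Q = pi*34.9*3.91/248 = 1.728623
A/A0 = exp(-1.728623) = 0.177529

0.177529


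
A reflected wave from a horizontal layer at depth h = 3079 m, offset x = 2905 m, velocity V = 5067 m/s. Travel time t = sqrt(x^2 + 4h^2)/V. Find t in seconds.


x^2 + 4h^2 = 2905^2 + 4*3079^2 = 8439025 + 37920964 = 46359989
sqrt(46359989) = 6808.817
t = 6808.817 / 5067 = 1.3438 s

1.3438


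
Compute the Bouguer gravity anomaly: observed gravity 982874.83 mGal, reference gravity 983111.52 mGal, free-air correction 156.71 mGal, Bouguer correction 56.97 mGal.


BA = g_obs - g_ref + FAC - BC
= 982874.83 - 983111.52 + 156.71 - 56.97
= -136.95 mGal

-136.95


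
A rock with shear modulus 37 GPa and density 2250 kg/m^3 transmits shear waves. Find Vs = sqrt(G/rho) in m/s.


Convert G to Pa: G = 37e9 Pa
Compute G/rho = 37e9 / 2250 = 16444444.4444
Vs = sqrt(16444444.4444) = 4055.18 m/s

4055.18


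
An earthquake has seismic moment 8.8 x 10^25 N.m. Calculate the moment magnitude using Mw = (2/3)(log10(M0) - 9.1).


log10(M0) = log10(8.8 x 10^25) = 25.9445
Mw = 2/3 * (25.9445 - 9.1)
= 2/3 * 16.8445
= 11.23

11.23


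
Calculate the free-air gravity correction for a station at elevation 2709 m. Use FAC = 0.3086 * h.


FAC = 0.3086 * h
= 0.3086 * 2709
= 835.9974 mGal

835.9974


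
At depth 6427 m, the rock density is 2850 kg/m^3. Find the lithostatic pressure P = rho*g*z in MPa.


P = rho * g * z / 1e6
= 2850 * 9.81 * 6427 / 1e6
= 179689279.5 / 1e6
= 179.6893 MPa

179.6893


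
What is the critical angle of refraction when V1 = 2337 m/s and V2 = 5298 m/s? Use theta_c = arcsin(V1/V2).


V1/V2 = 2337/5298 = 0.44111
theta_c = arcsin(0.44111) = 26.1747 degrees

26.1747


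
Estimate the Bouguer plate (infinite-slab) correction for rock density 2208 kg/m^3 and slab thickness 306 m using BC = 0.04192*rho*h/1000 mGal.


BC = 0.04192 * rho * h / 1000
= 0.04192 * 2208 * 306 / 1000
= 28.3232 mGal

28.3232


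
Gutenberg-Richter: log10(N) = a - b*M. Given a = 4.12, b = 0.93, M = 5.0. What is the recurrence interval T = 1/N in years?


log10(N) = 4.12 - 0.93*5.0 = -0.53
N = 10^-0.53 = 0.295121
T = 1/N = 1/0.295121 = 3.3884 years

3.3884


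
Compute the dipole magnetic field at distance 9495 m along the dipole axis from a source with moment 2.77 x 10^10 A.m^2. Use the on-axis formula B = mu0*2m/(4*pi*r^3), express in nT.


m = 2.77 x 10^10 = 27700000000 A.m^2
2m = 55400000000 A.m^2
r^3 = 9495^3 = 856021962375
B = (4pi*10^-7) * 55400000000 / (4*pi * 856021962375) * 1e9
= 69617.693204 / 10757089233235.27 * 1e9
= 6.4718 nT

6.4718


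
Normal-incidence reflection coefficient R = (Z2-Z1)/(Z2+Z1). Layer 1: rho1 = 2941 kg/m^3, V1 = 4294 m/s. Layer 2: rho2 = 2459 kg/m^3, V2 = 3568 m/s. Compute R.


Z1 = 2941 * 4294 = 12628654
Z2 = 2459 * 3568 = 8773712
R = (8773712 - 12628654) / (8773712 + 12628654) = -3854942 / 21402366 = -0.1801

-0.1801


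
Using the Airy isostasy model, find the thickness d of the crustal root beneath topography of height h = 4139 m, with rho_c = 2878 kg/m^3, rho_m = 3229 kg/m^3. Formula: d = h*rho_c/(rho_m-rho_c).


rho_m - rho_c = 3229 - 2878 = 351
d = 4139 * 2878 / 351
= 11912042 / 351
= 33937.44 m

33937.44


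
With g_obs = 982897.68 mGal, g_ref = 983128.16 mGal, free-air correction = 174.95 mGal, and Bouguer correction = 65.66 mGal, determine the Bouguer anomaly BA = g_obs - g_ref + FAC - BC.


BA = g_obs - g_ref + FAC - BC
= 982897.68 - 983128.16 + 174.95 - 65.66
= -121.19 mGal

-121.19


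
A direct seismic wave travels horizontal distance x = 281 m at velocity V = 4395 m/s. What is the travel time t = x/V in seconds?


t = x / V
= 281 / 4395
= 0.0639 s

0.0639


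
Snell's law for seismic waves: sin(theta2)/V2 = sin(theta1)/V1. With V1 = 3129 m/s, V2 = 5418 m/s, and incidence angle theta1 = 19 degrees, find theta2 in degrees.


sin(theta1) = sin(19 deg) = 0.325568
sin(theta2) = V2/V1 * sin(theta1) = 5418/3129 * 0.325568 = 0.563735
theta2 = arcsin(0.563735) = 34.3145 degrees

34.3145


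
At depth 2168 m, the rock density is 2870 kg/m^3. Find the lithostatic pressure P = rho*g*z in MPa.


P = rho * g * z / 1e6
= 2870 * 9.81 * 2168 / 1e6
= 61039389.6 / 1e6
= 61.0394 MPa

61.0394


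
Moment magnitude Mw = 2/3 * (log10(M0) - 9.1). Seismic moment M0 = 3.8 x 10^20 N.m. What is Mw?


log10(M0) = log10(3.8 x 10^20) = 20.5798
Mw = 2/3 * (20.5798 - 9.1)
= 2/3 * 11.4798
= 7.65

7.65


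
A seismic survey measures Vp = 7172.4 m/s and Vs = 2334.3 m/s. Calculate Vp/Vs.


Vp/Vs = 7172.4 / 2334.3
= 3.0726

3.0726


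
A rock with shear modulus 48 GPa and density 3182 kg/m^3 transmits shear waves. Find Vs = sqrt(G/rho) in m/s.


Convert G to Pa: G = 48e9 Pa
Compute G/rho = 48e9 / 3182 = 15084852.2942
Vs = sqrt(15084852.2942) = 3883.92 m/s

3883.92


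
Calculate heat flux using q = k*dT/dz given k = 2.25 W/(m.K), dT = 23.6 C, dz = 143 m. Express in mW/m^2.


q = k * dT / dz * 1000
= 2.25 * 23.6 / 143 * 1000
= 0.371329 * 1000
= 371.3287 mW/m^2

371.3287


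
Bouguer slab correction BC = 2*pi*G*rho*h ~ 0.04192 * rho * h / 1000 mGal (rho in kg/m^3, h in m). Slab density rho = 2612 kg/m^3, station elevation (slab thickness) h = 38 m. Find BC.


BC = 0.04192 * rho * h / 1000
= 0.04192 * 2612 * 38 / 1000
= 4.1608 mGal

4.1608


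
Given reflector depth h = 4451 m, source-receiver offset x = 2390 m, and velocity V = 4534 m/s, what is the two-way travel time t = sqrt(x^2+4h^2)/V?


x^2 + 4h^2 = 2390^2 + 4*4451^2 = 5712100 + 79245604 = 84957704
sqrt(84957704) = 9217.2503
t = 9217.2503 / 4534 = 2.0329 s

2.0329


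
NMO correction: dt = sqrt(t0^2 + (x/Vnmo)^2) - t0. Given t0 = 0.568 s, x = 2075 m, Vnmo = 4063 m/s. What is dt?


x/Vnmo = 2075/4063 = 0.510706
(x/Vnmo)^2 = 0.260821
t0^2 = 0.322624
sqrt(0.322624 + 0.260821) = 0.763836
dt = 0.763836 - 0.568 = 0.195836

0.195836


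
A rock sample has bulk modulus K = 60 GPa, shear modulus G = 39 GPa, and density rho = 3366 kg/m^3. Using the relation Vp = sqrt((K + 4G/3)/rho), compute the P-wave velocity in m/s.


First compute the effective modulus:
K + 4G/3 = 60e9 + 4*39e9/3 = 112000000000.0 Pa
Then divide by density:
112000000000.0 / 3366 = 33273915.6269 Pa/(kg/m^3)
Take the square root:
Vp = sqrt(33273915.6269) = 5768.35 m/s

5768.35


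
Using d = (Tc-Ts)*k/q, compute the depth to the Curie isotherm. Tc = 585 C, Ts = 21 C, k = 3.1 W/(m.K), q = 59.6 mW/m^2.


T_Curie - T_surf = 585 - 21 = 564 C
Convert q to W/m^2: 59.6 mW/m^2 = 0.0596 W/m^2
d = 564 * 3.1 / 0.0596 = 29335.57 m

29335.57


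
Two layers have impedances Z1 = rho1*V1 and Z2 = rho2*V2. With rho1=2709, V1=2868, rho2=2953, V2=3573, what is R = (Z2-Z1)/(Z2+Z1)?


Z1 = 2709 * 2868 = 7769412
Z2 = 2953 * 3573 = 10551069
R = (10551069 - 7769412) / (10551069 + 7769412) = 2781657 / 18320481 = 0.1518

0.1518


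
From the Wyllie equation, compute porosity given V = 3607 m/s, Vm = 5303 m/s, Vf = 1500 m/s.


1/V - 1/Vm = 1/3607 - 1/5303 = 8.867e-05
1/Vf - 1/Vm = 1/1500 - 1/5303 = 0.00047809
phi = 8.867e-05 / 0.00047809 = 0.1855

0.1855


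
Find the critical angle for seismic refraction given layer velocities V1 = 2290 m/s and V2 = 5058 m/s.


V1/V2 = 2290/5058 = 0.452748
theta_c = arcsin(0.452748) = 26.9201 degrees

26.9201


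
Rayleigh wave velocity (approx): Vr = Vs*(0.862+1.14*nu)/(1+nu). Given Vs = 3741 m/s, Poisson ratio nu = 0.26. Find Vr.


Numerator factor = 0.862 + 1.14*0.26 = 1.1584
Denominator = 1 + 0.26 = 1.26
Vr = 3741 * 1.1584 / 1.26 = 3439.34 m/s

3439.34


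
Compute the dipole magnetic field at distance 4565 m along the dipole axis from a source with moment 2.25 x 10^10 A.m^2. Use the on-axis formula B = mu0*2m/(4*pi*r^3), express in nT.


m = 2.25 x 10^10 = 22500000000 A.m^2
2m = 45000000000 A.m^2
r^3 = 4565^3 = 95131062125
B = (4pi*10^-7) * 45000000000 / (4*pi * 95131062125) * 1e9
= 56548.667765 / 1195452183600.38 * 1e9
= 47.3032 nT

47.3032


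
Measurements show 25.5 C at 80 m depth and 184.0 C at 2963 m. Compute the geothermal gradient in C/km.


dT = 184.0 - 25.5 = 158.5 C
dz = 2963 - 80 = 2883 m
gradient = dT/dz * 1000 = 158.5/2883 * 1000 = 54.9775 C/km

54.9775


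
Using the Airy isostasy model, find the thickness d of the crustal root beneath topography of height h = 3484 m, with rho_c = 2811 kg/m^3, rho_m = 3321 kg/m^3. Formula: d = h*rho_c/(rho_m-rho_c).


rho_m - rho_c = 3321 - 2811 = 510
d = 3484 * 2811 / 510
= 9793524 / 510
= 19202.99 m

19202.99


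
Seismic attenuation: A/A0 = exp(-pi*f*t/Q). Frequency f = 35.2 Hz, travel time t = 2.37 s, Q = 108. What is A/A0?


pi*f*t/Q = pi*35.2*2.37/108 = 2.426706
A/A0 = exp(-2.426706) = 0.088327

0.088327


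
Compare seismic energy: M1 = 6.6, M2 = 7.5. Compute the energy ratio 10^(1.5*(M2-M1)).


M2 - M1 = 7.5 - 6.6 = 0.9
1.5 * 0.9 = 1.35
ratio = 10^1.35 = 22.39

22.39


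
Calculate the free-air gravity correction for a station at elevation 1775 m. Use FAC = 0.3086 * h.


FAC = 0.3086 * h
= 0.3086 * 1775
= 547.765 mGal

547.765


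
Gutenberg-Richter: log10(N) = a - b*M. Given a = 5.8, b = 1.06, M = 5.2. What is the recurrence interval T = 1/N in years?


log10(N) = 5.8 - 1.06*5.2 = 0.288
N = 10^0.288 = 1.940886
T = 1/N = 1/1.940886 = 0.5152 years

0.5152


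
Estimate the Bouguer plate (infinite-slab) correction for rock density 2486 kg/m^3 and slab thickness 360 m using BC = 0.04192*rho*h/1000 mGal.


BC = 0.04192 * rho * h / 1000
= 0.04192 * 2486 * 360 / 1000
= 37.5167 mGal

37.5167


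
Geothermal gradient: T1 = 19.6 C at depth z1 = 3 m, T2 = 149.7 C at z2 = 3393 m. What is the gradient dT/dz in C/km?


dT = 149.7 - 19.6 = 130.1 C
dz = 3393 - 3 = 3390 m
gradient = dT/dz * 1000 = 130.1/3390 * 1000 = 38.3776 C/km

38.3776
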